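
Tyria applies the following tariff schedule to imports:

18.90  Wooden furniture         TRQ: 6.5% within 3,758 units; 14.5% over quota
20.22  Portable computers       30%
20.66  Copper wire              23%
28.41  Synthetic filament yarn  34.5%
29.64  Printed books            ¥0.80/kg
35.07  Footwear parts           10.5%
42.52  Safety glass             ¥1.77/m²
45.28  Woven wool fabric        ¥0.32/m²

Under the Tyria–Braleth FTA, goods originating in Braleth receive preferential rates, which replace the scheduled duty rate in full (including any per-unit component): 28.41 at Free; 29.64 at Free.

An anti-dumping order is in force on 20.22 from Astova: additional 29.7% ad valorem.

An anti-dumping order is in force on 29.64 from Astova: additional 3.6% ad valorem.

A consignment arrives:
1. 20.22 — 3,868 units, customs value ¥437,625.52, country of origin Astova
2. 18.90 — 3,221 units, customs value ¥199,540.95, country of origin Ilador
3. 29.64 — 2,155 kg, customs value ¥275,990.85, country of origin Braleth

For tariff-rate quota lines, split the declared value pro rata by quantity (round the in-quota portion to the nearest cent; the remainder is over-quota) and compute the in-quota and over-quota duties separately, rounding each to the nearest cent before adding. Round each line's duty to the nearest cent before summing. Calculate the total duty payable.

¥274,232.60

Line 1 (20.22, Astova, 3,868 units, ¥437,625.52):
Base rate for 20.22 is 30%.
Additional duty on 20.22 from Astova: +29.7%. Applied ad valorem rate: 30% + 29.7% = 59.7%.
Duty = ¥437,625.52 × 59.7% = ¥261,262.44.
Line 2 (18.90, Ilador, 3,221 units, ¥199,540.95):
Code 18.90 is under a tariff-rate quota (threshold 3,758 units). Quantity 3,221 units is within the quota, so the in-quota rate 6.5% applies to the full value.
Duty = ¥199,540.95 × 6.5% = ¥12,970.16.
Line 3 (29.64, Braleth, 2,155 kg, ¥275,990.85):
Base rate for 29.64 is ¥0.80/kg.
Origin Braleth qualifies under the Tyria–Braleth agreement and 29.64 is covered: preferential rate Free applies instead.
The additional-duty order on 29.64 targets Astova, not Braleth; it does not apply.
Duty = ¥275,990.85 × 0% = ¥0.00.
Total = ¥261,262.44 + ¥12,970.16 + ¥0.00 = ¥274,232.60.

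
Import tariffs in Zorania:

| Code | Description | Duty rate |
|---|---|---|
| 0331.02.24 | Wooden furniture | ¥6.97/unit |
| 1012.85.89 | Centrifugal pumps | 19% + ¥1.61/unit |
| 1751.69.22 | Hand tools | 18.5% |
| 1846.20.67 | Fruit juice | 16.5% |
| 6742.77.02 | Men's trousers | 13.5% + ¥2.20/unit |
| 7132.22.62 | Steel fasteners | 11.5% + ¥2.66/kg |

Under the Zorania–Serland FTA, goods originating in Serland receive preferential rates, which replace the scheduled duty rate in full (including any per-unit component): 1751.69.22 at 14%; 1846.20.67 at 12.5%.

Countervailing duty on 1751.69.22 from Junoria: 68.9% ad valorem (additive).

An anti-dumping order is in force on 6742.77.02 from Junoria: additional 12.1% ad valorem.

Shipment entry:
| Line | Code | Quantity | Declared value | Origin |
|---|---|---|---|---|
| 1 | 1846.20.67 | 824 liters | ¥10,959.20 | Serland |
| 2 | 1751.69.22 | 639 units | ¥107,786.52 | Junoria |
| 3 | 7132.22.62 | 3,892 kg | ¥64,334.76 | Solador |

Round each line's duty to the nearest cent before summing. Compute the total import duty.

¥113,326.54

Line 1 (1846.20.67, Serland, 824 liters, ¥10,959.20):
Base rate for 1846.20.67 is 16.5%.
Origin Serland qualifies under the Zorania–Serland agreement and 1846.20.67 is covered: preferential rate 12.5% applies instead.
Duty = ¥10,959.20 × 12.5% = ¥1,369.90.
Line 2 (1751.69.22, Junoria, 639 units, ¥107,786.52):
Base rate for 1751.69.22 is 18.5%.
1751.69.22 has an FTA preferential rate, but origin Junoria is not Serland; base rate stands.
Additional duty on 1751.69.22 from Junoria: +68.9%. Applied ad valorem rate: 18.5% + 68.9% = 87.4%.
Duty = ¥107,786.52 × 87.4% = ¥94,205.42.
Line 3 (7132.22.62, Solador, 3,892 kg, ¥64,334.76):
Base rate for 7132.22.62 is 11.5% + ¥2.66/kg.
Duty = ¥64,334.76 × 11.5% + 3,892 × ¥2.66 = ¥17,751.22.
Total = ¥1,369.90 + ¥94,205.42 + ¥17,751.22 = ¥113,326.54.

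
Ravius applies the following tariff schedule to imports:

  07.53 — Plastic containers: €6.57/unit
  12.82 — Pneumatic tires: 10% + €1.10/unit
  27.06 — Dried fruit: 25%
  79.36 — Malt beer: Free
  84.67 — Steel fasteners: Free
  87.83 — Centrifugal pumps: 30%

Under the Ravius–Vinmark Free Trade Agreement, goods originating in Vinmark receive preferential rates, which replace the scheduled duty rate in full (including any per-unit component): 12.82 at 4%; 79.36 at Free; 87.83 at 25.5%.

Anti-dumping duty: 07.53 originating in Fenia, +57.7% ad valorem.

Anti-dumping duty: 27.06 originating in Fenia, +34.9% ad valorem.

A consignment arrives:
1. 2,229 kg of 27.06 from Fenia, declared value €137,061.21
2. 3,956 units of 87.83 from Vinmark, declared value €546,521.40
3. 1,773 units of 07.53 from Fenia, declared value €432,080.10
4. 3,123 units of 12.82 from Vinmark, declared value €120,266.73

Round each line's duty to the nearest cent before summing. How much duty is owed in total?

Line 1 (27.06, Fenia, 2,229 kg, €137,061.21):
Base rate for 27.06 is 25%.
Additional duty on 27.06 from Fenia: +34.9%. Applied ad valorem rate: 25% + 34.9% = 59.9%.
Duty = €137,061.21 × 59.9% = €82,099.66.
Line 2 (87.83, Vinmark, 3,956 units, €546,521.40):
Base rate for 87.83 is 30%.
Origin Vinmark qualifies under the Ravius–Vinmark agreement and 87.83 is covered: preferential rate 25.5% applies instead.
Duty = €546,521.40 × 25.5% = €139,362.96.
Line 3 (07.53, Fenia, 1,773 units, €432,080.10):
Base rate for 07.53 is €6.57/unit.
Additional duty on 07.53 from Fenia: +57.7% ad valorem. Applied ad valorem rate = 57.7%.
Duty = €432,080.10 × 57.7% + 1,773 × €6.57 = €260,958.83.
Line 4 (12.82, Vinmark, 3,123 units, €120,266.73):
Base rate for 12.82 is 10% + €1.10/unit.
Origin Vinmark qualifies under the Ravius–Vinmark agreement and 12.82 is covered: preferential rate 4% applies instead.
Duty = €120,266.73 × 4% = €4,810.67.
Total = €82,099.66 + €139,362.96 + €260,958.83 + €4,810.67 = €487,232.12.

€487,232.12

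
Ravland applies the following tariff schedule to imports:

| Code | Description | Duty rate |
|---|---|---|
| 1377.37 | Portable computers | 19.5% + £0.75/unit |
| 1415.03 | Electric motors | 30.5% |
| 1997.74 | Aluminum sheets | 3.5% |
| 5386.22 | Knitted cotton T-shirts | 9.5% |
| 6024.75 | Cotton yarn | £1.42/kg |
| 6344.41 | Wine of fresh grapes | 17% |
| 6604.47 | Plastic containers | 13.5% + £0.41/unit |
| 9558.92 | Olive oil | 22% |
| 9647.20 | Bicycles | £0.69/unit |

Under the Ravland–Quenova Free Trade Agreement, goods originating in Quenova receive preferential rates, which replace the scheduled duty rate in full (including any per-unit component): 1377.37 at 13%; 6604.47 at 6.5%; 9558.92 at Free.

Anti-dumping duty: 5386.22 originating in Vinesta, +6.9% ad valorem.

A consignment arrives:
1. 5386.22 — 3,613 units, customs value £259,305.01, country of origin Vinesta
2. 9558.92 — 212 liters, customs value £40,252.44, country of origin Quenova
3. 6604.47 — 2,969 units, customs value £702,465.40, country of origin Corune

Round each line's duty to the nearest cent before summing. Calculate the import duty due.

Line 1 (5386.22, Vinesta, 3,613 units, £259,305.01):
Base rate for 5386.22 is 9.5%.
Additional duty on 5386.22 from Vinesta: +6.9%. Applied ad valorem rate: 9.5% + 6.9% = 16.4%.
Duty = £259,305.01 × 16.4% = £42,526.02.
Line 2 (9558.92, Quenova, 212 liters, £40,252.44):
Base rate for 9558.92 is 22%.
Origin Quenova qualifies under the Ravland–Quenova agreement and 9558.92 is covered: preferential rate Free applies instead.
Duty = £40,252.44 × 0% = £0.00.
Line 3 (6604.47, Corune, 2,969 units, £702,465.40):
Base rate for 6604.47 is 13.5% + £0.41/unit.
6604.47 has an FTA preferential rate, but origin Corune is not Quenova; base rate stands.
Duty = £702,465.40 × 13.5% + 2,969 × £0.41 = £96,050.12.
Total = £42,526.02 + £0.00 + £96,050.12 = £138,576.14.

£138,576.14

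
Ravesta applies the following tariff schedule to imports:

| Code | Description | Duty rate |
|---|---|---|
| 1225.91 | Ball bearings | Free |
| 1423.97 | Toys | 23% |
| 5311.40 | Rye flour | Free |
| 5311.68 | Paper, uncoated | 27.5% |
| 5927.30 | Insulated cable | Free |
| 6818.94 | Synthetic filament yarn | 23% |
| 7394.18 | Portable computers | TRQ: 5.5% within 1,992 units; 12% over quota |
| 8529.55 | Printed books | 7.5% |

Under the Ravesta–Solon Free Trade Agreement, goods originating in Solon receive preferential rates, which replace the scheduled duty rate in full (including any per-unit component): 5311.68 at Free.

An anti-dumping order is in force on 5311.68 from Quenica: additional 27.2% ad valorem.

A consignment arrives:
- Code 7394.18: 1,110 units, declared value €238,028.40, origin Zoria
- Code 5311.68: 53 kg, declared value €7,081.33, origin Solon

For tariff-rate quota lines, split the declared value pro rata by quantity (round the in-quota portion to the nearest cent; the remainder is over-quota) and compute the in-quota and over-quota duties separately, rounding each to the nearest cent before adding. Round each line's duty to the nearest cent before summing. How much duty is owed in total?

€13,091.56

Line 1 (7394.18, Zoria, 1,110 units, €238,028.40):
Code 7394.18 is under a tariff-rate quota (threshold 1,992 units). Quantity 1,110 units is within the quota, so the in-quota rate 5.5% applies to the full value.
Duty = €238,028.40 × 5.5% = €13,091.56.
Line 2 (5311.68, Solon, 53 kg, €7,081.33):
Base rate for 5311.68 is 27.5%.
Origin Solon qualifies under the Ravesta–Solon agreement and 5311.68 is covered: preferential rate Free applies instead.
The additional-duty order on 5311.68 targets Quenica, not Solon; it does not apply.
Duty = €7,081.33 × 0% = €0.00.
Total = €13,091.56 + €0.00 = €13,091.56.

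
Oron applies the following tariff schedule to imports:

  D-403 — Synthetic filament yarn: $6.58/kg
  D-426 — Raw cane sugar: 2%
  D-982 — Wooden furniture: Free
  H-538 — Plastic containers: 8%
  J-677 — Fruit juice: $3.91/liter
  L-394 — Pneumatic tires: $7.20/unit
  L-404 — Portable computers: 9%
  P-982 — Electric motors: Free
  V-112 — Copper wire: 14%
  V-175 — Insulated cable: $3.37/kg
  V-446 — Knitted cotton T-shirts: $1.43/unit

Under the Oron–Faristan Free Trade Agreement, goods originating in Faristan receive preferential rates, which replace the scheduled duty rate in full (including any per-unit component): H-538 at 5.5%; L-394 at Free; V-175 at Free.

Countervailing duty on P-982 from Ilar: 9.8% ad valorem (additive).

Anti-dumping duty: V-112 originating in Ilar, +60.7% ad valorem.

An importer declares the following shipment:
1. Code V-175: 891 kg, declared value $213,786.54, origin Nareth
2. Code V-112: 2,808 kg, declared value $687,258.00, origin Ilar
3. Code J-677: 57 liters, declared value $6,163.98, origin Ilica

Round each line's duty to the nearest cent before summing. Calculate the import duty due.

$516,607.27

Line 1 (V-175, Nareth, 891 kg, $213,786.54):
Base rate for V-175 is $3.37/kg.
V-175 has an FTA preferential rate, but origin Nareth is not Faristan; base rate stands.
Duty = 891 × $3.37 = $3,002.67.
Line 2 (V-112, Ilar, 2,808 kg, $687,258.00):
Base rate for V-112 is 14%.
Additional duty on V-112 from Ilar: +60.7%. Applied ad valorem rate: 14% + 60.7% = 74.7%.
Duty = $687,258.00 × 74.7% = $513,381.73.
Line 3 (J-677, Ilica, 57 liters, $6,163.98):
Base rate for J-677 is $3.91/liter.
Duty = 57 × $3.91 = $222.87.
Total = $3,002.67 + $513,381.73 + $222.87 = $516,607.27.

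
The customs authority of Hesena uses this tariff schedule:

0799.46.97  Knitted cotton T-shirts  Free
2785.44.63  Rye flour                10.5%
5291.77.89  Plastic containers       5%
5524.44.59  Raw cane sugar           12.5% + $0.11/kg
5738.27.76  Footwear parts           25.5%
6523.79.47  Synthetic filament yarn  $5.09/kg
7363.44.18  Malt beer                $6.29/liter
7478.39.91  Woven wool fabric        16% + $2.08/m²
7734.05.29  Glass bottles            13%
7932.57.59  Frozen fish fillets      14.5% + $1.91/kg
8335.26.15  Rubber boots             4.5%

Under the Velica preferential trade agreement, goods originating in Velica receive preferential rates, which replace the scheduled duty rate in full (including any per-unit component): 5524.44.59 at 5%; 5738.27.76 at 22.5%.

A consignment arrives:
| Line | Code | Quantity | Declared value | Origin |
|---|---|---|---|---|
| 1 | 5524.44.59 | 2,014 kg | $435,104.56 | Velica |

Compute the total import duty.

Line 1 (5524.44.59, Velica, 2,014 kg, $435,104.56):
Base rate for 5524.44.59 is 12.5% + $0.11/kg.
Origin Velica qualifies under the Hesena–Velica agreement and 5524.44.59 is covered: preferential rate 5% applies instead.
Duty = $435,104.56 × 5% = $21,755.23.

$21,755.23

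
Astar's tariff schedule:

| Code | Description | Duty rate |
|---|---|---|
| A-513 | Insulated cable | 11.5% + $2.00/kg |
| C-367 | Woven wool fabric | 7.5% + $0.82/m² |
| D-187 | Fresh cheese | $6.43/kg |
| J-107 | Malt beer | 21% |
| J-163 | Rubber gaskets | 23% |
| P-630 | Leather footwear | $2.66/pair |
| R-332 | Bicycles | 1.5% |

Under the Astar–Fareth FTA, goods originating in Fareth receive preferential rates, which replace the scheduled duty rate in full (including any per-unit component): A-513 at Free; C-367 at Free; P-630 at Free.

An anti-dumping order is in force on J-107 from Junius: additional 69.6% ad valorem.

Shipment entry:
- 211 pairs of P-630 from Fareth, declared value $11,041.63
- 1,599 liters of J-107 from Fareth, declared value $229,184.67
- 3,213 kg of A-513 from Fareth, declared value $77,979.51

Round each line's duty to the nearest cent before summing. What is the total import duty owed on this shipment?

Line 1 (P-630, Fareth, 211 pairs, $11,041.63):
Base rate for P-630 is $2.66/pair.
Origin Fareth qualifies under the Astar–Fareth agreement and P-630 is covered: preferential rate Free applies instead.
Duty = $11,041.63 × 0% = $0.00.
Line 2 (J-107, Fareth, 1,599 liters, $229,184.67):
Base rate for J-107 is 21%.
Origin Fareth is the FTA partner but J-107 is not on the preference list; base rate stands.
The additional-duty order on J-107 targets Junius, not Fareth; it does not apply.
Duty = $229,184.67 × 21% = $48,128.78.
Line 3 (A-513, Fareth, 3,213 kg, $77,979.51):
Base rate for A-513 is 11.5% + $2.00/kg.
Origin Fareth qualifies under the Astar–Fareth agreement and A-513 is covered: preferential rate Free applies instead.
Duty = $77,979.51 × 0% = $0.00.
Total = $0.00 + $48,128.78 + $0.00 = $48,128.78.

$48,128.78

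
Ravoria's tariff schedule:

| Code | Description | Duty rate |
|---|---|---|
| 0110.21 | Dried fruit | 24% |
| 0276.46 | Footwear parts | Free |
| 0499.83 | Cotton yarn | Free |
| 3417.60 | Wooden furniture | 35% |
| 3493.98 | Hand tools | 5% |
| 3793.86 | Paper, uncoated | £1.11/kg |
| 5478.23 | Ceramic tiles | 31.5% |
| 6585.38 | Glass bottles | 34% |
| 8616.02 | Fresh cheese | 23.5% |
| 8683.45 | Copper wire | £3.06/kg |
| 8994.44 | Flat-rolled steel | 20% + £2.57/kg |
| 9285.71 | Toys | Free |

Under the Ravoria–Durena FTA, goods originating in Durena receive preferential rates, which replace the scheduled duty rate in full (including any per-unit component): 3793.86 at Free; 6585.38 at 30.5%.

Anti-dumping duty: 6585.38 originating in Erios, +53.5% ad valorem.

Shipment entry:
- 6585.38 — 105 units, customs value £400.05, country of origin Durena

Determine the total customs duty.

Line 1 (6585.38, Durena, 105 units, £400.05):
Base rate for 6585.38 is 34%.
Origin Durena qualifies under the Ravoria–Durena agreement and 6585.38 is covered: preferential rate 30.5% applies instead.
The additional-duty order on 6585.38 targets Erios, not Durena; it does not apply.
Duty = £400.05 × 30.5% = £122.02.

£122.02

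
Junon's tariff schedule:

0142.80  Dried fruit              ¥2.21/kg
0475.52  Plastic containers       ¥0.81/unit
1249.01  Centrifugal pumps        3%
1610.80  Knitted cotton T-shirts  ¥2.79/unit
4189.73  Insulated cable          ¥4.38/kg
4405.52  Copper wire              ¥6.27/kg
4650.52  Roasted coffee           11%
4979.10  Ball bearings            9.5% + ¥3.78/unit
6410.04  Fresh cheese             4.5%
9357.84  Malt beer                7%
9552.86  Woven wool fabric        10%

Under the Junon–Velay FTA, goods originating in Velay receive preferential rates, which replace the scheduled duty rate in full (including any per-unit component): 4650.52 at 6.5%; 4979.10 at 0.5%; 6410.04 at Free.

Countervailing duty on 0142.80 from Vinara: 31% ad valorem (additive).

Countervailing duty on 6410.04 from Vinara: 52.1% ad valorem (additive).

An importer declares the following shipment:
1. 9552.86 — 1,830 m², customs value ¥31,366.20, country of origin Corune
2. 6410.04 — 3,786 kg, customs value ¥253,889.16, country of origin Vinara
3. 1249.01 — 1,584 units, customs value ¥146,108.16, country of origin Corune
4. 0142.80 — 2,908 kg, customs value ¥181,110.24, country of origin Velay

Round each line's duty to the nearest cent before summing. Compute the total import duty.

Line 1 (9552.86, Corune, 1,830 m², ¥31,366.20):
Base rate for 9552.86 is 10%.
Duty = ¥31,366.20 × 10% = ¥3,136.62.
Line 2 (6410.04, Vinara, 3,786 kg, ¥253,889.16):
Base rate for 6410.04 is 4.5%.
6410.04 has an FTA preferential rate, but origin Vinara is not Velay; base rate stands.
Additional duty on 6410.04 from Vinara: +52.1%. Applied ad valorem rate: 4.5% + 52.1% = 56.6%.
Duty = ¥253,889.16 × 56.6% = ¥143,701.26.
Line 3 (1249.01, Corune, 1,584 units, ¥146,108.16):
Base rate for 1249.01 is 3%.
Duty = ¥146,108.16 × 3% = ¥4,383.24.
Line 4 (0142.80, Velay, 2,908 kg, ¥181,110.24):
Base rate for 0142.80 is ¥2.21/kg.
Origin Velay is the FTA partner but 0142.80 is not on the preference list; base rate stands.
The additional-duty order on 0142.80 targets Vinara, not Velay; it does not apply.
Duty = 2,908 × ¥2.21 = ¥6,426.68.
Total = ¥3,136.62 + ¥143,701.26 + ¥4,383.24 + ¥6,426.68 = ¥157,647.80.

¥157,647.80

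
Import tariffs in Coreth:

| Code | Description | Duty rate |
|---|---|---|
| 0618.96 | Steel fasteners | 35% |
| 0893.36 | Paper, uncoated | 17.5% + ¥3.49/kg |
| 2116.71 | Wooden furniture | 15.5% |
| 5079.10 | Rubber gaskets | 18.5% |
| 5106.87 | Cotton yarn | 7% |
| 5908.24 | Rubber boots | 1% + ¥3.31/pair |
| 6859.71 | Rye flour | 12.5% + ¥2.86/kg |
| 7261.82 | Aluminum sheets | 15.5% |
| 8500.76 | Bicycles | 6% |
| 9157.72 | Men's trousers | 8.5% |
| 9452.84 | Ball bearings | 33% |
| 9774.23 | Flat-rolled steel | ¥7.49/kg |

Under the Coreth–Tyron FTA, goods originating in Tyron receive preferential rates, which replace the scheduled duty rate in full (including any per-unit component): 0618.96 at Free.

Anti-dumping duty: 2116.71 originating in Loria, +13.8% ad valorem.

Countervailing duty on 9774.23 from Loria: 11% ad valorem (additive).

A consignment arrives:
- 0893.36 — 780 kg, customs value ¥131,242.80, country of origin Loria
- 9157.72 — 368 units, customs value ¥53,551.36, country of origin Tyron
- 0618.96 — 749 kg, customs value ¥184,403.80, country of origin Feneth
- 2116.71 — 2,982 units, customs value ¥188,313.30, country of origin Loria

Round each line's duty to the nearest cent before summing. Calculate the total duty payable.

¥149,958.69

Line 1 (0893.36, Loria, 780 kg, ¥131,242.80):
Base rate for 0893.36 is 17.5% + ¥3.49/kg.
Duty = ¥131,242.80 × 17.5% + 780 × ¥3.49 = ¥25,689.69.
Line 2 (9157.72, Tyron, 368 units, ¥53,551.36):
Base rate for 9157.72 is 8.5%.
Origin Tyron is the FTA partner but 9157.72 is not on the preference list; base rate stands.
Duty = ¥53,551.36 × 8.5% = ¥4,551.87.
Line 3 (0618.96, Feneth, 749 kg, ¥184,403.80):
Base rate for 0618.96 is 35%.
0618.96 has an FTA preferential rate, but origin Feneth is not Tyron; base rate stands.
Duty = ¥184,403.80 × 35% = ¥64,541.33.
Line 4 (2116.71, Loria, 2,982 units, ¥188,313.30):
Base rate for 2116.71 is 15.5%.
Additional duty on 2116.71 from Loria: +13.8%. Applied ad valorem rate: 15.5% + 13.8% = 29.3%.
Duty = ¥188,313.30 × 29.3% = ¥55,175.80.
Total = ¥25,689.69 + ¥4,551.87 + ¥64,541.33 + ¥55,175.80 = ¥149,958.69.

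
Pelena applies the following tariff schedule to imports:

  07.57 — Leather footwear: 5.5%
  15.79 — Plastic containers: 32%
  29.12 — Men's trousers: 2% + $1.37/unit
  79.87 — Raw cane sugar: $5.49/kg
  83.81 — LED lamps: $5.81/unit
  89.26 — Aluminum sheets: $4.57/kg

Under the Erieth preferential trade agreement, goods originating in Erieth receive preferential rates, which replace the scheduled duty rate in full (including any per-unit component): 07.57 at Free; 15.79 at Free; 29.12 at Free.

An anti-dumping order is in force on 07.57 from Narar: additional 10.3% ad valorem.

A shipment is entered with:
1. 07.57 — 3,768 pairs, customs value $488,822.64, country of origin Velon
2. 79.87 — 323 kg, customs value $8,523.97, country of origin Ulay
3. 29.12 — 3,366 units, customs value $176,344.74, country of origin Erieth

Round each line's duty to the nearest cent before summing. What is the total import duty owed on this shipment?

Line 1 (07.57, Velon, 3,768 pairs, $488,822.64):
Base rate for 07.57 is 5.5%.
07.57 has an FTA preferential rate, but origin Velon is not Erieth; base rate stands.
The additional-duty order on 07.57 targets Narar, not Velon; it does not apply.
Duty = $488,822.64 × 5.5% = $26,885.25.
Line 2 (79.87, Ulay, 323 kg, $8,523.97):
Base rate for 79.87 is $5.49/kg.
Duty = 323 × $5.49 = $1,773.27.
Line 3 (29.12, Erieth, 3,366 units, $176,344.74):
Base rate for 29.12 is 2% + $1.37/unit.
Origin Erieth qualifies under the Pelena–Erieth agreement and 29.12 is covered: preferential rate Free applies instead.
Duty = $176,344.74 × 0% = $0.00.
Total = $26,885.25 + $1,773.27 + $0.00 = $28,658.52.

$28,658.52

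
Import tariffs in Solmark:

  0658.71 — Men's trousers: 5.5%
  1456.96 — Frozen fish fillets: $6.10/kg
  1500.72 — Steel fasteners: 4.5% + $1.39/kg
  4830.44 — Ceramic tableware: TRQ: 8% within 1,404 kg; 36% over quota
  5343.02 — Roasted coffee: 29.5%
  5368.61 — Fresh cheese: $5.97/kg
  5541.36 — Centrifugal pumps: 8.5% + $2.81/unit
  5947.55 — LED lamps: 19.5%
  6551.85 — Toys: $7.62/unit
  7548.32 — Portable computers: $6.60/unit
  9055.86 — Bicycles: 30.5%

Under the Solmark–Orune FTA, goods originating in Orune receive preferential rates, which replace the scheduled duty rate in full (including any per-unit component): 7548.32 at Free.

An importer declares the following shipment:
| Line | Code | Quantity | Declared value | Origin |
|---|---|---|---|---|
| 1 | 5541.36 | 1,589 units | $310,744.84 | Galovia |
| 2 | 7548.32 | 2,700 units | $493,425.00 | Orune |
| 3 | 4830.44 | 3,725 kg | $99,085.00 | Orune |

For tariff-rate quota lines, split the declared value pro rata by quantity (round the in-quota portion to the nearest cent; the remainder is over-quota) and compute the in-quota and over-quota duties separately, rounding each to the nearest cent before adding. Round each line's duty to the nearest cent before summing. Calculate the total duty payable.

Line 1 (5541.36, Galovia, 1,589 units, $310,744.84):
Base rate for 5541.36 is 8.5% + $2.81/unit.
Duty = $310,744.84 × 8.5% + 1,589 × $2.81 = $30,878.40.
Line 2 (7548.32, Orune, 2,700 units, $493,425.00):
Base rate for 7548.32 is $6.60/unit.
Origin Orune qualifies under the Solmark–Orune agreement and 7548.32 is covered: preferential rate Free applies instead.
Duty = $493,425.00 × 0% = $0.00.
Line 3 (4830.44, Orune, 3,725 kg, $99,085.00):
Code 4830.44 is under a tariff-rate quota (threshold 1,404 kg). In-quota: 1,404 kg at 8%; over-quota: 2,321 kg at 36%.
Pro-rata value split: in-quota = $99,085.00 × 1,404/3,725 = $37,346.40; over-quota = $99,085.00 − $37,346.40 = $61,738.60.
In-quota duty = $37,346.40 × 8% = $2,987.71. Over-quota duty = $61,738.60 × 36% = $22,225.90.
Line duty = $2,987.71 + $22,225.90 = $25,213.61.
Total = $30,878.40 + $0.00 + $25,213.61 = $56,092.01.

$56,092.01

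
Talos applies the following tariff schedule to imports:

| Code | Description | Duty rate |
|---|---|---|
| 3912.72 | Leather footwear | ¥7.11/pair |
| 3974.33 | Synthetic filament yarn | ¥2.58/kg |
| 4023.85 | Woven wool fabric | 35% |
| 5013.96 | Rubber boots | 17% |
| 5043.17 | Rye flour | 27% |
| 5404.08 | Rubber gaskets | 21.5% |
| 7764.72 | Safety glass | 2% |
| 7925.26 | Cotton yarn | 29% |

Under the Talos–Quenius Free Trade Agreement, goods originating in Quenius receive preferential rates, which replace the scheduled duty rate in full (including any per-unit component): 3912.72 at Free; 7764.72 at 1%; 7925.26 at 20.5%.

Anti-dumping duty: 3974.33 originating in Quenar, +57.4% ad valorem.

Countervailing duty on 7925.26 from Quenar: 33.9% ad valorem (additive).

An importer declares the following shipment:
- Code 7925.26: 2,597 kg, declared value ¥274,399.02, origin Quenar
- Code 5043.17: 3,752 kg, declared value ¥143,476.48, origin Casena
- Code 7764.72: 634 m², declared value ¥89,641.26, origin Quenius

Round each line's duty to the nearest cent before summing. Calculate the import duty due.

¥212,232.04

Line 1 (7925.26, Quenar, 2,597 kg, ¥274,399.02):
Base rate for 7925.26 is 29%.
7925.26 has an FTA preferential rate, but origin Quenar is not Quenius; base rate stands.
Additional duty on 7925.26 from Quenar: +33.9%. Applied ad valorem rate: 29% + 33.9% = 62.9%.
Duty = ¥274,399.02 × 62.9% = ¥172,596.98.
Line 2 (5043.17, Casena, 3,752 kg, ¥143,476.48):
Base rate for 5043.17 is 27%.
Duty = ¥143,476.48 × 27% = ¥38,738.65.
Line 3 (7764.72, Quenius, 634 m², ¥89,641.26):
Base rate for 7764.72 is 2%.
Origin Quenius qualifies under the Talos–Quenius agreement and 7764.72 is covered: preferential rate 1% applies instead.
Duty = ¥89,641.26 × 1% = ¥896.41.
Total = ¥172,596.98 + ¥38,738.65 + ¥896.41 = ¥212,232.04.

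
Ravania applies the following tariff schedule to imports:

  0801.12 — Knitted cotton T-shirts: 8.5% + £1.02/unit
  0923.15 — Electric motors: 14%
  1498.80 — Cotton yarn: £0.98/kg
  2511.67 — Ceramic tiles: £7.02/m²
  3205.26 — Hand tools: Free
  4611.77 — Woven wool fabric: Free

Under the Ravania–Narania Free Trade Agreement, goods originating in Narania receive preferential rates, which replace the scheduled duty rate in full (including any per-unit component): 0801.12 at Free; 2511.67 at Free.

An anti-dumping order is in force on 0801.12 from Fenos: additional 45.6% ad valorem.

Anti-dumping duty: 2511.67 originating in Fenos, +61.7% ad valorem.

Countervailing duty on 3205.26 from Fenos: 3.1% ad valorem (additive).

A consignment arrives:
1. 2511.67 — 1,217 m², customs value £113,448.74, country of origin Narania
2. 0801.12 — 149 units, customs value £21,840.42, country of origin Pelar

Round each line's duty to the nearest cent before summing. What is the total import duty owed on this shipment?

£2,008.42

Line 1 (2511.67, Narania, 1,217 m², £113,448.74):
Base rate for 2511.67 is £7.02/m².
Origin Narania qualifies under the Ravania–Narania agreement and 2511.67 is covered: preferential rate Free applies instead.
The additional-duty order on 2511.67 targets Fenos, not Narania; it does not apply.
Duty = £113,448.74 × 0% = £0.00.
Line 2 (0801.12, Pelar, 149 units, £21,840.42):
Base rate for 0801.12 is 8.5% + £1.02/unit.
0801.12 has an FTA preferential rate, but origin Pelar is not Narania; base rate stands.
The additional-duty order on 0801.12 targets Fenos, not Pelar; it does not apply.
Duty = £21,840.42 × 8.5% + 149 × £1.02 = £2,008.42.
Total = £0.00 + £2,008.42 = £2,008.42.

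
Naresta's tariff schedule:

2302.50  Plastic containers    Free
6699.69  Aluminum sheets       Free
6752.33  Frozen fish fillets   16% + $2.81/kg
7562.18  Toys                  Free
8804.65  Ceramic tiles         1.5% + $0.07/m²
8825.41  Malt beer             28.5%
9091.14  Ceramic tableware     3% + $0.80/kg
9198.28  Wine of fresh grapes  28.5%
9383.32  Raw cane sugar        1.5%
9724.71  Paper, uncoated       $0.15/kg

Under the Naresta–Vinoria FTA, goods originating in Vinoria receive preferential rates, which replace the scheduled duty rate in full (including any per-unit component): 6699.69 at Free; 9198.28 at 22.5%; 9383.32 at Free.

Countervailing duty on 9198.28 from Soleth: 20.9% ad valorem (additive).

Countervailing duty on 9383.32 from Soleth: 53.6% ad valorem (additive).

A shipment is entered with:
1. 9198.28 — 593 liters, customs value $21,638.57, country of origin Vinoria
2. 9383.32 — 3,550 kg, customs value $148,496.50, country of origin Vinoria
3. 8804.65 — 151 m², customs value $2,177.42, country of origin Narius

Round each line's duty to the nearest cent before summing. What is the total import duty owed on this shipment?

Line 1 (9198.28, Vinoria, 593 liters, $21,638.57):
Base rate for 9198.28 is 28.5%.
Origin Vinoria qualifies under the Naresta–Vinoria agreement and 9198.28 is covered: preferential rate 22.5% applies instead.
The additional-duty order on 9198.28 targets Soleth, not Vinoria; it does not apply.
Duty = $21,638.57 × 22.5% = $4,868.68.
Line 2 (9383.32, Vinoria, 3,550 kg, $148,496.50):
Base rate for 9383.32 is 1.5%.
Origin Vinoria qualifies under the Naresta–Vinoria agreement and 9383.32 is covered: preferential rate Free applies instead.
The additional-duty order on 9383.32 targets Soleth, not Vinoria; it does not apply.
Duty = $148,496.50 × 0% = $0.00.
Line 3 (8804.65, Narius, 151 m², $2,177.42):
Base rate for 8804.65 is 1.5% + $0.07/m².
Duty = $2,177.42 × 1.5% + 151 × $0.07 = $43.23.
Total = $4,868.68 + $0.00 + $43.23 = $4,911.91.

$4,911.91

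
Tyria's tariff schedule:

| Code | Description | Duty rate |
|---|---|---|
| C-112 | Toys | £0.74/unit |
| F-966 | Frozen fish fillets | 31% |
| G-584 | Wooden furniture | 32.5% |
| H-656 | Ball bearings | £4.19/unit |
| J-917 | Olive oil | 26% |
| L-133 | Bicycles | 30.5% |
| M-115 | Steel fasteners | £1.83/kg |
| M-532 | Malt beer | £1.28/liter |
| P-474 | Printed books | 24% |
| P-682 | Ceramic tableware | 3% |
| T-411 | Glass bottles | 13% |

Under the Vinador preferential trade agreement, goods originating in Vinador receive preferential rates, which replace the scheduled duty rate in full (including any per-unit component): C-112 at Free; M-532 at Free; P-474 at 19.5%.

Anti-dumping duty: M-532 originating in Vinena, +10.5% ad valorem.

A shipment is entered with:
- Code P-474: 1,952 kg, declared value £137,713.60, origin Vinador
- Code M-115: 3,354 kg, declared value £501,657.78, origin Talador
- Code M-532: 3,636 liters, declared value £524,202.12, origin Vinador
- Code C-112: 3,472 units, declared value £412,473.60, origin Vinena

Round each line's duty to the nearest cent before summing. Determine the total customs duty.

£35,561.25

Line 1 (P-474, Vinador, 1,952 kg, £137,713.60):
Base rate for P-474 is 24%.
Origin Vinador qualifies under the Tyria–Vinador agreement and P-474 is covered: preferential rate 19.5% applies instead.
Duty = £137,713.60 × 19.5% = £26,854.15.
Line 2 (M-115, Talador, 3,354 kg, £501,657.78):
Base rate for M-115 is £1.83/kg.
Duty = 3,354 × £1.83 = £6,137.82.
Line 3 (M-532, Vinador, 3,636 liters, £524,202.12):
Base rate for M-532 is £1.28/liter.
Origin Vinador qualifies under the Tyria–Vinador agreement and M-532 is covered: preferential rate Free applies instead.
The additional-duty order on M-532 targets Vinena, not Vinador; it does not apply.
Duty = £524,202.12 × 0% = £0.00.
Line 4 (C-112, Vinena, 3,472 units, £412,473.60):
Base rate for C-112 is £0.74/unit.
C-112 has an FTA preferential rate, but origin Vinena is not Vinador; base rate stands.
Duty = 3,472 × £0.74 = £2,569.28.
Total = £26,854.15 + £6,137.82 + £0.00 + £2,569.28 = £35,561.25.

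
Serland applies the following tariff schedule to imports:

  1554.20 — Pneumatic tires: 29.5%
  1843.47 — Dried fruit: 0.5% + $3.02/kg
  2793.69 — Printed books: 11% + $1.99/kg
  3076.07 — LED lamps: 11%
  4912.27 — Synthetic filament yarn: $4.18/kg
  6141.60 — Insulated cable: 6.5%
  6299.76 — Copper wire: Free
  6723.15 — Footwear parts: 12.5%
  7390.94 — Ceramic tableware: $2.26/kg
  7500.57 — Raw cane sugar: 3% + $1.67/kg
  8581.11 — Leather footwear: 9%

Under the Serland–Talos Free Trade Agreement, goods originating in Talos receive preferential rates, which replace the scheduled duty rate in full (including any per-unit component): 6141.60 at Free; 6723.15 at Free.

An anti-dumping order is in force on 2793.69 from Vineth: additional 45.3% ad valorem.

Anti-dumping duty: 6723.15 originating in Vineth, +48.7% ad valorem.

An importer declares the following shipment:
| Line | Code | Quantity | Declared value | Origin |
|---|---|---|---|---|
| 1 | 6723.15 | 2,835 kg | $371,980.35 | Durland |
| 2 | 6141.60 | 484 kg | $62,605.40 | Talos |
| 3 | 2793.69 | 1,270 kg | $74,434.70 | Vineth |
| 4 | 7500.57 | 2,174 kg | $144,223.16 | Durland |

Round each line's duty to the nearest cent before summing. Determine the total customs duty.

$98,888.85

Line 1 (6723.15, Durland, 2,835 kg, $371,980.35):
Base rate for 6723.15 is 12.5%.
6723.15 has an FTA preferential rate, but origin Durland is not Talos; base rate stands.
The additional-duty order on 6723.15 targets Vineth, not Durland; it does not apply.
Duty = $371,980.35 × 12.5% = $46,497.54.
Line 2 (6141.60, Talos, 484 kg, $62,605.40):
Base rate for 6141.60 is 6.5%.
Origin Talos qualifies under the Serland–Talos agreement and 6141.60 is covered: preferential rate Free applies instead.
Duty = $62,605.40 × 0% = $0.00.
Line 3 (2793.69, Vineth, 1,270 kg, $74,434.70):
Base rate for 2793.69 is 11% + $1.99/kg.
Additional duty on 2793.69 from Vineth: +45.3%. Applied ad valorem rate: 11% + 45.3% = 56.3%.
Duty = $74,434.70 × 56.3% + 1,270 × $1.99 = $44,434.04.
Line 4 (7500.57, Durland, 2,174 kg, $144,223.16):
Base rate for 7500.57 is 3% + $1.67/kg.
Duty = $144,223.16 × 3% + 2,174 × $1.67 = $7,957.27.
Total = $46,497.54 + $0.00 + $44,434.04 + $7,957.27 = $98,888.85.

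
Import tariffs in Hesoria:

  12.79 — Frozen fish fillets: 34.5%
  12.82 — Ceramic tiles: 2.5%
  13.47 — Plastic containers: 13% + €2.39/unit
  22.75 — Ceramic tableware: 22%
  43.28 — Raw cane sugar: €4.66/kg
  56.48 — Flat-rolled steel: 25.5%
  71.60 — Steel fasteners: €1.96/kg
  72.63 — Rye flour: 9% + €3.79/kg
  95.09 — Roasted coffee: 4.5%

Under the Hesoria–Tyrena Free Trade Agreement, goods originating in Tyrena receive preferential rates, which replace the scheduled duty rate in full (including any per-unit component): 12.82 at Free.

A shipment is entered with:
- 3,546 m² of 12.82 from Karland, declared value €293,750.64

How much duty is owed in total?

€7,343.77

Line 1 (12.82, Karland, 3,546 m², €293,750.64):
Base rate for 12.82 is 2.5%.
12.82 has an FTA preferential rate, but origin Karland is not Tyrena; base rate stands.
Duty = €293,750.64 × 2.5% = €7,343.77.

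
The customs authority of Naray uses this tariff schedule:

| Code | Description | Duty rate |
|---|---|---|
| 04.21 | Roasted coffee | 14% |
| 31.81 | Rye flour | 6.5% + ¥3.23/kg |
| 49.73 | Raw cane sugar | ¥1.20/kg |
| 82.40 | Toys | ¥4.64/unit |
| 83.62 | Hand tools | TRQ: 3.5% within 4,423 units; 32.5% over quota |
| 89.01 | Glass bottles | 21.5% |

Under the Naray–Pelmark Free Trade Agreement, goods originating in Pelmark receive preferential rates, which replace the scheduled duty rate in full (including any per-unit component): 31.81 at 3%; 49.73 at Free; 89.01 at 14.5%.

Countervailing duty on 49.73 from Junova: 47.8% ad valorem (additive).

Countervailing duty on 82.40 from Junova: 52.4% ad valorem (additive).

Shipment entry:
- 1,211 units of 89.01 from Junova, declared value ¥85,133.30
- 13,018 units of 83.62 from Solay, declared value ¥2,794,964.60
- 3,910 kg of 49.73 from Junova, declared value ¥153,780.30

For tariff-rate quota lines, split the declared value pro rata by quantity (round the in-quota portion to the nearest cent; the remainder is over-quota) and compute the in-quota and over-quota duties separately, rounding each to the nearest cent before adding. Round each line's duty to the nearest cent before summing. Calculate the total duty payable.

Line 1 (89.01, Junova, 1,211 units, ¥85,133.30):
Base rate for 89.01 is 21.5%.
89.01 has an FTA preferential rate, but origin Junova is not Pelmark; base rate stands.
Duty = ¥85,133.30 × 21.5% = ¥18,303.66.
Line 2 (83.62, Solay, 13,018 units, ¥2,794,964.60):
Code 83.62 is under a tariff-rate quota (threshold 4,423 units). In-quota: 4,423 units at 3.5%; over-quota: 8,595 units at 32.5%.
Pro-rata value split: in-quota = ¥2,794,964.60 × 4,423/13,018 = ¥949,618.10; over-quota = ¥2,794,964.60 − ¥949,618.10 = ¥1,845,346.50.
In-quota duty = ¥949,618.10 × 3.5% = ¥33,236.63. Over-quota duty = ¥1,845,346.50 × 32.5% = ¥599,737.61.
Line duty = ¥33,236.63 + ¥599,737.61 = ¥632,974.24.
Line 3 (49.73, Junova, 3,910 kg, ¥153,780.30):
Base rate for 49.73 is ¥1.20/kg.
49.73 has an FTA preferential rate, but origin Junova is not Pelmark; base rate stands.
Additional duty on 49.73 from Junova: +47.8% ad valorem. Applied ad valorem rate = 47.8%.
Duty = ¥153,780.30 × 47.8% + 3,910 × ¥1.20 = ¥78,198.98.
Total = ¥18,303.66 + ¥632,974.24 + ¥78,198.98 = ¥729,476.88.

¥729,476.88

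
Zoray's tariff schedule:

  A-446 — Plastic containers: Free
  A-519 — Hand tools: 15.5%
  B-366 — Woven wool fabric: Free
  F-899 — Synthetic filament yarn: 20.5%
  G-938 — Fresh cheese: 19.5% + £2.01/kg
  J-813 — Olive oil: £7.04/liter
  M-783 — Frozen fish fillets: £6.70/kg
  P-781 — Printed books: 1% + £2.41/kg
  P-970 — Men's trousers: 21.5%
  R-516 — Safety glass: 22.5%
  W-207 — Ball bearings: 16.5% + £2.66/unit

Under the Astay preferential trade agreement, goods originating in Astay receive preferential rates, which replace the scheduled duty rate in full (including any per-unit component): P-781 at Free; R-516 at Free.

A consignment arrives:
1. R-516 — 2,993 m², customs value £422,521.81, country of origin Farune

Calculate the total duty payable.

£95,067.41

Line 1 (R-516, Farune, 2,993 m², £422,521.81):
Base rate for R-516 is 22.5%.
R-516 has an FTA preferential rate, but origin Farune is not Astay; base rate stands.
Duty = £422,521.81 × 22.5% = £95,067.41.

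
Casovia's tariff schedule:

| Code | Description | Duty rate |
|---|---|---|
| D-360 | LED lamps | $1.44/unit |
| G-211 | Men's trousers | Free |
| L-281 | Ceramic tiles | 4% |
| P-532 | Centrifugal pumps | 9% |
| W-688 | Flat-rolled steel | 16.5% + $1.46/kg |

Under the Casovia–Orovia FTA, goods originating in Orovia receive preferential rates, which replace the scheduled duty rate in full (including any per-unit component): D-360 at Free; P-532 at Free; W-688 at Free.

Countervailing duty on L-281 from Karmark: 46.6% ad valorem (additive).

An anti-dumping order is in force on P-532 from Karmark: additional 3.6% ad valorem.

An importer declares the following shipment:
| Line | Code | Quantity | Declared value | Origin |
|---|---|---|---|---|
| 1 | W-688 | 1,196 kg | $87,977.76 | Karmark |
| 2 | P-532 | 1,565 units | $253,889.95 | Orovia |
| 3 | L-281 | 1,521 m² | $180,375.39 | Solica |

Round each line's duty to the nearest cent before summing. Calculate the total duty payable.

Line 1 (W-688, Karmark, 1,196 kg, $87,977.76):
Base rate for W-688 is 16.5% + $1.46/kg.
W-688 has an FTA preferential rate, but origin Karmark is not Orovia; base rate stands.
Duty = $87,977.76 × 16.5% + 1,196 × $1.46 = $16,262.49.
Line 2 (P-532, Orovia, 1,565 units, $253,889.95):
Base rate for P-532 is 9%.
Origin Orovia qualifies under the Casovia–Orovia agreement and P-532 is covered: preferential rate Free applies instead.
The additional-duty order on P-532 targets Karmark, not Orovia; it does not apply.
Duty = $253,889.95 × 0% = $0.00.
Line 3 (L-281, Solica, 1,521 m², $180,375.39):
Base rate for L-281 is 4%.
The additional-duty order on L-281 targets Karmark, not Solica; it does not apply.
Duty = $180,375.39 × 4% = $7,215.02.
Total = $16,262.49 + $0.00 + $7,215.02 = $23,477.51.

$23,477.51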